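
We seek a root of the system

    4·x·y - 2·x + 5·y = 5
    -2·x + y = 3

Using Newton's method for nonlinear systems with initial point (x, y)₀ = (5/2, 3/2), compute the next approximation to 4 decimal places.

(-0.7353, 1.5294)

At (5/2, 3/2): F = (12.5000, -6.5000).
Jacobian J = [[4·y - 2, 4·x + 5], [-2, 1]].
At the point, J = [[4.0000, 15.0000], [-2.0000, 1.0000]] (det J = 34.0000).
Solving J·Δ = −F gives Δ = (-3.2353, 0.0294).
Then the next iterate is (x, y)₁ = (-0.7353, 1.5294).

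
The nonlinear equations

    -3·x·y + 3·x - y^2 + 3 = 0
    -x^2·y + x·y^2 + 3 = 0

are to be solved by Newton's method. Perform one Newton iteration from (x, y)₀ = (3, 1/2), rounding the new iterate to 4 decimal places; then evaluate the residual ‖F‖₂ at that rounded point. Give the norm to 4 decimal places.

2.7874

At (3, 1/2): F = (7.2500, -0.7500).
Jacobian J = [[-3·y + 3, -3·x - 2·y], [-2·x·y + y^2, -x^2 + 2·x·y]].
At the point, J = [[1.5000, -10.0000], [-2.7500, -6.0000]] (det J = -36.5000).
Solving J·Δ = −F gives Δ = (-1.3973, 0.5154).
Then the next iterate is (x, y)₁ = (1.6027, 1.0154).
Re-evaluating at (1.6027, 1.0154): F = (1.894918, 2.044239), so ‖F‖₂ = 2.7874.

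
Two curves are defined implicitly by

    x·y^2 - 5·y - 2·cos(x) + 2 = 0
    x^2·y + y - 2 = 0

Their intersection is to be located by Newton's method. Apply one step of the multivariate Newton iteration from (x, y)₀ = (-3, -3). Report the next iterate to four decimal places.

(-0.7129, -3.9168)

At (-3, -3): F = (-8.020015, -32.0000).
Jacobian J = [[y^2 + 2·sin(x), 2·x·y - 5], [2·x·y, x^2 + 1]].
At the point, J = [[8.717760, 13.0000], [18.0000, 10.0000]] (det J = -146.822400).
Solving J·Δ = −F gives Δ = (2.2871, -0.9168).
Then the next iterate is (x, y)₁ = (-0.7129, -3.9168).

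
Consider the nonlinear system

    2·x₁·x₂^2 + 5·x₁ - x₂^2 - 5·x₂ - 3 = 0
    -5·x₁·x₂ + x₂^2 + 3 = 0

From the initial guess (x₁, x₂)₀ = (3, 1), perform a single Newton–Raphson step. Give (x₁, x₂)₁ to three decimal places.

(1.470, 0.742)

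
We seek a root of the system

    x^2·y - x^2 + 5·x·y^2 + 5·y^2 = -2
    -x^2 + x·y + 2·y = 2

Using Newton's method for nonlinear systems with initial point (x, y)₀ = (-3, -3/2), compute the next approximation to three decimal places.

(-0.950, -1.777)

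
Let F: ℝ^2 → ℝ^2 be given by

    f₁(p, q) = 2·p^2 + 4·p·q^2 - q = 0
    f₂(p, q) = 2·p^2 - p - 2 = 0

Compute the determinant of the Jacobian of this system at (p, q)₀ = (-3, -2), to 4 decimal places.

J = [[4·p + 4·q^2, 8·p·q - 1], [4·p - 1, 0]].
At the point, J = [[4.0000, 47.0000], [-13.0000, 0.0000]].
det J = 611.0000.

611.0000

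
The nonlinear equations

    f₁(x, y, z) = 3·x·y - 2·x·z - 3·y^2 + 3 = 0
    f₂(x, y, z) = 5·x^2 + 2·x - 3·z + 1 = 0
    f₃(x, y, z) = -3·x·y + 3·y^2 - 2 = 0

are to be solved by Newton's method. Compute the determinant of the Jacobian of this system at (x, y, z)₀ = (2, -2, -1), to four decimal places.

J = [[3·y - 2·z, 3·x - 6·y, -2·x], [10·x + 2, 0, -3], [-3·y, -3·x + 6·y, 0]].
At the point, J = [[-4.0000, 18.0000, -4.0000], [22.0000, 0.0000, -3.0000], [6.0000, -18.0000, 0.0000]].
det J = 1476.0000.

1476.0000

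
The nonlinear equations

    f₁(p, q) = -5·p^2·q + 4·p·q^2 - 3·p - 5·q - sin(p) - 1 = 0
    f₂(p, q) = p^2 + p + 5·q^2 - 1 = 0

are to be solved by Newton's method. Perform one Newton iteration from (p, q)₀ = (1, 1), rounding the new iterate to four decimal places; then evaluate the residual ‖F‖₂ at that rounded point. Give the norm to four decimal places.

At (1, 1): F = (-10.841471, 6.0000).
Jacobian J = [[-10·p·q + 4·q^2 - cos(p) - 3, -5·p^2 + 8·p·q - 5], [2·p + 1, 10·q]].
At the point, J = [[-9.540302, -2.0000], [3.0000, 10.0000]] (det J = -89.403023).
Solving J·Δ = −F gives Δ = (-1.0784, -0.2765).
Then the next iterate is (p, q)₁ = (-0.0784, 0.7235).
Re-evaluating at (-0.0784, 0.7235): F = (-4.490370, 1.545008), so ‖F‖₂ = 4.7487.

4.7487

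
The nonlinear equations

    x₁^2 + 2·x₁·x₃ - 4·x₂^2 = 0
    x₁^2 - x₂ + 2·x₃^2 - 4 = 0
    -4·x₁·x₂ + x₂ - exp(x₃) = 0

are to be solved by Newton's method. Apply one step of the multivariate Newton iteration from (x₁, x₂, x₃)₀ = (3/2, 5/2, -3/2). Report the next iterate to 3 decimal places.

At (3/2, 5/2, -3/2): F = (-27.250, 0.250, -12.72313).
Jacobian J = [[2·x₁ + 2·x₃, -8·x₂, 2·x₁], [2·x₁, -1, 4·x₃], [-4·x₂, -4·x₁ + 1, -exp(x₃)]].
At the point, J = [[0.000, -20.000, 3.000], [3.000, -1.000, -6.000], [-10.000, -5.000, -0.22313]] (det J = -1288.38781).
Solving J·Δ = −F gives Δ = (-0.589, -1.366, -0.025).
Then the next iterate is (x₁, x₂, x₃)₁ = (0.911, 1.134, -1.525).

(0.911, 1.134, -1.525)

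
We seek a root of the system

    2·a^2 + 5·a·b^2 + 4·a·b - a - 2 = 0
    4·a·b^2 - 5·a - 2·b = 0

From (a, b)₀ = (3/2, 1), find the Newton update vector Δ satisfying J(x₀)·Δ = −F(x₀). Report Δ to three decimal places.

(-1.357, 0.214)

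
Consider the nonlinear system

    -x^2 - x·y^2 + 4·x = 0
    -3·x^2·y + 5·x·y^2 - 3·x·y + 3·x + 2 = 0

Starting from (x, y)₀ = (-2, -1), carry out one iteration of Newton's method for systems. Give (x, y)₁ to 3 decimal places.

(-0.170, -0.298)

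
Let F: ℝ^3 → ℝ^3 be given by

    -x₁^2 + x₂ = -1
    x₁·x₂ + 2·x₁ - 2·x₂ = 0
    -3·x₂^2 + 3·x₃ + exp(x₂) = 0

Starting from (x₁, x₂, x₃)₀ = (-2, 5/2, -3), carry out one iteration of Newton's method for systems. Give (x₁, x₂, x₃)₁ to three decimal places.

At (-2, 5/2, -3): F = (-0.500, -14.000, -15.56751).
Jacobian J = [[-2·x₁, 1, 0], [x₂ + 2, x₁ - 2, 0], [0, -6·x₂ + exp(x₂), 3]].
At the point, J = [[4.000, 1.000, 0.000], [4.500, -4.000, 0.000], [0.000, -2.81751, 3.000]] (det J = -61.500).
Solving J·Δ = −F gives Δ = (0.780, -2.622, 2.727).
Then the next iterate is (x₁, x₂, x₃)₁ = (-1.220, -0.122, -0.273).

(-1.220, -0.122, -0.273)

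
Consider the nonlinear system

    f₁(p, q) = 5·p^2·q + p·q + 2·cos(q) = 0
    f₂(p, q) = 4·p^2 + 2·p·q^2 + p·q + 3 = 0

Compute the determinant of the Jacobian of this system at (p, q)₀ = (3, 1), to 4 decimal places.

-785.5606

J = [[10·p·q + q, 5·p^2 + p - 2·sin(q)], [8·p + 2·q^2 + q, 4·p·q + p]].
At the point, J = [[31.0000, 46.317058], [27.0000, 15.0000]].
det J = -785.5606.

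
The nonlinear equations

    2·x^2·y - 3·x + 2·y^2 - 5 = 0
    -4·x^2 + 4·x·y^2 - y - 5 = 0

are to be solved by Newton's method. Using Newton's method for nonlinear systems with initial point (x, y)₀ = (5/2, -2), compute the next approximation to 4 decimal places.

At (5/2, -2): F = (-29.5000, 12.0000).
Jacobian J = [[4·x·y - 3, 2·x^2 + 4·y], [-8·x + 4·y^2, 8·x·y - 1]].
At the point, J = [[-23.0000, 4.5000], [-4.0000, -41.0000]] (det J = 961.0000).
Solving J·Δ = −F gives Δ = (-1.2024, 0.4100).
Then the next iterate is (x, y)₁ = (1.2976, -1.5900).

(1.2976, -1.5900)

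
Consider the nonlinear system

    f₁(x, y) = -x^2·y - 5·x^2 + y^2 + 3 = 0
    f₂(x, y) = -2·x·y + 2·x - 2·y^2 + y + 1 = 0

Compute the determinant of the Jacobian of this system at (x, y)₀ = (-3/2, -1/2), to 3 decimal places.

J = [[-2·x·y - 10·x, -x^2 + 2·y], [-2·y + 2, -2·x - 4·y + 1]].
At the point, J = [[13.500, -3.250], [3.000, 6.000]].
det J = 90.750.

90.750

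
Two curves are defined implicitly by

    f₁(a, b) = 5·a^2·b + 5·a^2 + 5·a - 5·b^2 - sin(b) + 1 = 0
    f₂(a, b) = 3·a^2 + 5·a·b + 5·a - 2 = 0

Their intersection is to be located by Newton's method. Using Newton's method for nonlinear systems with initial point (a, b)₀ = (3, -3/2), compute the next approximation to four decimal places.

At (3, -3/2): F = (-16.752505, 17.5000).
Jacobian J = [[10·a·b + 10·a + 5, 5·a^2 - 10·b - cos(b)], [6·a + 5·b + 5, 5·a]].
At the point, J = [[-10.0000, 59.929263], [15.5000, 15.0000]] (det J = -1078.903573).
Solving J·Δ = −F gives Δ = (-1.2050, 0.0785).
Then the next iterate is (a, b)₁ = (1.7950, -1.4215).

(1.7950, -1.4215)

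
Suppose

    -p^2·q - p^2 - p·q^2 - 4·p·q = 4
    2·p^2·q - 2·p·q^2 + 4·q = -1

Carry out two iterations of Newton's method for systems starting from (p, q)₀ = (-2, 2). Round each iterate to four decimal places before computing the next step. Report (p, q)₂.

(1.1876, 1.9765)

At (-2, 2): F = (8.0000, 41.0000).
Jacobian J = [[-2·p·q - 2·p - q^2 - 4·q, -p^2 - 2·p·q - 4·p], [4·p·q - 2·q^2, 2·p^2 - 4·p·q + 4]].
At the point, J = [[0.0000, 12.0000], [-24.0000, 28.0000]] (det J = 288.0000).
Solving J·Δ = −F gives Δ = (0.9306, -0.6667).
Then the next iterate is (p, q)₁ = (-1.0694, 1.3333).
Round to (-1.0694, 1.3333) and repeat: F = (0.935985, 13.184888), J = [[-2.120427, 5.985646], [-9.258702, 11.990557]].
Δ = (2.2570, 0.6432), so (p, q)₂ = (1.1876, 1.9765).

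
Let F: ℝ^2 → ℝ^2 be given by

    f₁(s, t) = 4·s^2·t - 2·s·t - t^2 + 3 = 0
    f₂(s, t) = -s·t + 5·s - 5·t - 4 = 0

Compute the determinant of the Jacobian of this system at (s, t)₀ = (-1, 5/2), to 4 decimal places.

J = [[8·s·t - 2·t, 4·s^2 - 2·s - 2·t], [-t + 5, -s - 5]].
At the point, J = [[-25.0000, 1.0000], [2.5000, -4.0000]].
det J = 97.5000.

97.5000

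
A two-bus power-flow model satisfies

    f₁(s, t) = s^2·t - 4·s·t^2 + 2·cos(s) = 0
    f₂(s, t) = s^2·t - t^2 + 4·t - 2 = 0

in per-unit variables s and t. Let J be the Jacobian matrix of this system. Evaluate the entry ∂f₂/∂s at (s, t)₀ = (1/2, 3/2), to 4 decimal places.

∂f₂/∂s = 2·s·t.
At (1/2, 3/2) this is 1.5000.

1.5000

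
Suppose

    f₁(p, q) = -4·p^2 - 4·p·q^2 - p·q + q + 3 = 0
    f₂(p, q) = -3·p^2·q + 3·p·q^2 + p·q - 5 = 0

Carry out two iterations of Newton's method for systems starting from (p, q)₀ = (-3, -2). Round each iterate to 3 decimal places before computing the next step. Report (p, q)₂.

(-1.825, -1.441)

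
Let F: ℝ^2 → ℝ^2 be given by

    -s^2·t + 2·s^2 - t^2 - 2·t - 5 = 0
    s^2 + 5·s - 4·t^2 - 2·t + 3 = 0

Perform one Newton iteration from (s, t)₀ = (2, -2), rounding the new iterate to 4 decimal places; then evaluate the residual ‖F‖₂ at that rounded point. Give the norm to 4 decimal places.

At (2, -2): F = (11.0000, 5.0000).
Jacobian J = [[-2·s·t + 4·s, -s^2 - 2·t - 2], [2·s + 5, -8·t - 2]].
At the point, J = [[16.0000, -2.0000], [9.0000, 14.0000]] (det J = 242.0000).
Solving J·Δ = −F gives Δ = (-0.6777, 0.0785).
Then the next iterate is (s, t)₁ = (1.3223, -1.9215).
Re-evaluating at (1.3223, -1.9215): F = (2.007491, 0.434328), so ‖F‖₂ = 2.0539.

2.0539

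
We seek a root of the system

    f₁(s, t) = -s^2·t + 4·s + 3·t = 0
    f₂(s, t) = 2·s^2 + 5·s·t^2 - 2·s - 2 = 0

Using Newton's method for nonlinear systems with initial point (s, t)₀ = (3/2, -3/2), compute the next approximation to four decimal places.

At (3/2, -3/2): F = (4.8750, 16.3750).
Jacobian J = [[-2·s·t + 4, -s^2 + 3], [4·s + 5·t^2 - 2, 10·s·t]].
At the point, J = [[8.5000, 0.7500], [15.2500, -22.5000]] (det J = -202.6875).
Solving J·Δ = −F gives Δ = (-0.6018, 0.3199).
Then the next iterate is (s, t)₁ = (0.8982, -1.1801).

(0.8982, -1.1801)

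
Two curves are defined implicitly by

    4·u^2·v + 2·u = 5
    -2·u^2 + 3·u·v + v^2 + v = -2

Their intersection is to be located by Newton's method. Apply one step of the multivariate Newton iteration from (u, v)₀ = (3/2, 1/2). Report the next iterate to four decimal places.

At (3/2, 1/2): F = (2.5000, 0.5000).
Jacobian J = [[8·u·v + 2, 4·u^2], [-4·u + 3·v, 3·u + 2·v + 1]].
At the point, J = [[8.0000, 9.0000], [-4.5000, 6.5000]] (det J = 92.5000).
Solving J·Δ = −F gives Δ = (-0.1270, -0.1649).
Then the next iterate is (u, v)₁ = (1.3730, 0.3351).

(1.3730, 0.3351)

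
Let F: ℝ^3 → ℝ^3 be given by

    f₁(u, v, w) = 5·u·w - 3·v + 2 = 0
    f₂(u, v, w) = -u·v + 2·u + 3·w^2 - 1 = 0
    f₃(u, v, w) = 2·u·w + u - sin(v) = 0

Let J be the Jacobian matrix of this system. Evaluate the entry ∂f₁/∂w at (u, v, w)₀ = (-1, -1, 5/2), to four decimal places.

-5.0000

∂f₁/∂w = 5·u.
At (-1, -1, 5/2) this is -5.0000.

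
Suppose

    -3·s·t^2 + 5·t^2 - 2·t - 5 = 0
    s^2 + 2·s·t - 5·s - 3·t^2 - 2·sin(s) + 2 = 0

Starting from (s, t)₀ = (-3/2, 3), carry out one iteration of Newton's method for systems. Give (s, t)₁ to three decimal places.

At (-3/2, 3): F = (74.500, -22.25501).
Jacobian J = [[-3·t^2, -6·s·t + 10·t - 2], [2·s + 2·t - 2·cos(s) - 5, 2·s - 6·t]].
At the point, J = [[-27.000, 55.000], [-2.14147, -21.000]] (det J = 684.78109).
Solving J·Δ = −F gives Δ = (0.497, -1.110).
Then the next iterate is (s, t)₁ = (-1.003, 1.890).

(-1.003, 1.890)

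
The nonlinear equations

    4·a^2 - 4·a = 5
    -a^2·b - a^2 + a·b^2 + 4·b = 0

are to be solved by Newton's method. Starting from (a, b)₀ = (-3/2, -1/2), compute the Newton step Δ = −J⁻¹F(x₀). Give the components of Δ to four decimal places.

At (-3/2, -1/2): F = (10.0000, -3.5000).
Jacobian J = [[8·a - 4, 0], [-2·a·b - 2·a + b^2, -a^2 + 2·a·b + 4]].
At the point, J = [[-16.0000, 0.0000], [1.7500, 3.2500]] (det J = -52.0000).
Solving J·Δ = −F gives Δ = (0.6250, 0.7404).

(0.6250, 0.7404)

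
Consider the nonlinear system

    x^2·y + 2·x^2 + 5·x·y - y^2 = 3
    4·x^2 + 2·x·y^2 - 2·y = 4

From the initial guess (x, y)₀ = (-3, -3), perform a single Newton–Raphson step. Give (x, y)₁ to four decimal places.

At (-3, -3): F = (24.0000, -16.0000).
Jacobian J = [[2·x·y + 4·x + 5·y, x^2 + 5·x - 2·y], [8·x + 2·y^2, 4·x·y - 2]].
At the point, J = [[-9.0000, 0.0000], [-6.0000, 34.0000]] (det J = -306.0000).
Solving J·Δ = −F gives Δ = (2.6667, 0.9412).
Then the next iterate is (x, y)₁ = (-0.3333, -2.0588).

(-0.3333, -2.0588)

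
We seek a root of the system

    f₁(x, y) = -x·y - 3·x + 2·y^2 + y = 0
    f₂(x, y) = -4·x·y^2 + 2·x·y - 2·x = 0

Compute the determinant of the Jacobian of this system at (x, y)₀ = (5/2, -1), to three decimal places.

J = [[-y - 3, -x + 4·y + 1], [-4·y^2 + 2·y - 2, -8·x·y + 2·x]].
At the point, J = [[-2.000, -5.500], [-8.000, 25.000]].
det J = -94.000.

-94.000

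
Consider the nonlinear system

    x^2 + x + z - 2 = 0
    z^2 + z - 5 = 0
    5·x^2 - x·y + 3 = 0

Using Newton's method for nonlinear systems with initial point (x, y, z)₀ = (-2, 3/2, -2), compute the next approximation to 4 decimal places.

(-3.0000, -22.2500, -3.0000)

At (-2, 3/2, -2): F = (-2.0000, -3.0000, 26.0000).
Jacobian J = [[2·x + 1, 0, 1], [0, 0, 2·z + 1], [10·x - y, -x, 0]].
At the point, J = [[-3.0000, 0.0000, 1.0000], [0.0000, 0.0000, -3.0000], [-21.5000, 2.0000, 0.0000]] (det J = -18.0000).
Solving J·Δ = −F gives Δ = (-1.0000, -23.7500, -1.0000).
Then the next iterate is (x, y, z)₁ = (-3.0000, -22.2500, -3.0000).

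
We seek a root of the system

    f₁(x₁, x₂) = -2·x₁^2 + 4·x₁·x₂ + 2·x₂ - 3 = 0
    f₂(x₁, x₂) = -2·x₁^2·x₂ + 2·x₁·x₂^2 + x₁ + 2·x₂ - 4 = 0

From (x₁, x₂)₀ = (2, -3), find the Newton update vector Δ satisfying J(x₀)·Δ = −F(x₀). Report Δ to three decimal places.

At (2, -3): F = (-41.000, 52.000).
Jacobian J = [[-4·x₁ + 4·x₂, 4·x₁ + 2], [-4·x₁·x₂ + 2·x₂^2 + 1, -2·x₁^2 + 4·x₁·x₂ + 2]].
At the point, J = [[-20.000, 10.000], [43.000, -30.000]] (det J = 170.000).
Solving J·Δ = −F gives Δ = (-4.176, -4.253).

(-4.176, -4.253)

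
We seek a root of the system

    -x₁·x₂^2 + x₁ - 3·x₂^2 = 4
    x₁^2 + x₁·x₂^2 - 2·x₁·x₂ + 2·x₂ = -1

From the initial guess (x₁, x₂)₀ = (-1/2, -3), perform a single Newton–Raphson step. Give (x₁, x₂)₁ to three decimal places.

(-0.416, -1.155)

At (-1/2, -3): F = (-27.000, -12.250).
Jacobian J = [[-x₂^2 + 1, -2·x₁·x₂ - 6·x₂], [2·x₁ + x₂^2 - 2·x₂, 2·x₁·x₂ - 2·x₁ + 2]].
At the point, J = [[-8.000, 15.000], [14.000, 6.000]] (det J = -258.000).
Solving J·Δ = −F gives Δ = (0.084, 1.845).
Then the next iterate is (x₁, x₂)₁ = (-0.416, -1.155).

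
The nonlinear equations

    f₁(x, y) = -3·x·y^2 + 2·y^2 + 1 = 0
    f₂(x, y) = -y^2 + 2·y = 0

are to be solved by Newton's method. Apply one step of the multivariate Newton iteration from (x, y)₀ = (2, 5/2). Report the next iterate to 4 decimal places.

(1.1644, 2.0833)

At (2, 5/2): F = (-24.0000, -1.2500).
Jacobian J = [[-3·y^2, -6·x·y + 4·y], [0, -2·y + 2]].
At the point, J = [[-18.7500, -20.0000], [0.0000, -3.0000]] (det J = 56.2500).
Solving J·Δ = −F gives Δ = (-0.8356, -0.4167).
Then the next iterate is (x, y)₁ = (1.1644, 2.0833).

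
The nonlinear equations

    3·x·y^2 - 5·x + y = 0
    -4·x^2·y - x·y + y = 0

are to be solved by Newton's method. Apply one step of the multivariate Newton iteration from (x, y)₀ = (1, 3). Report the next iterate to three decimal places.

(0.699, 2.033)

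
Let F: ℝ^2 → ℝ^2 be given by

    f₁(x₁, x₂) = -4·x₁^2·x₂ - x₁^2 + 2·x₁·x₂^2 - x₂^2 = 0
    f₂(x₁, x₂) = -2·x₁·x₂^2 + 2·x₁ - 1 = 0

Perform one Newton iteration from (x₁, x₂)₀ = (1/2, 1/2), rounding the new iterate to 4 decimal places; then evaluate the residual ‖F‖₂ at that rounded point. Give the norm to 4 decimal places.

0.3086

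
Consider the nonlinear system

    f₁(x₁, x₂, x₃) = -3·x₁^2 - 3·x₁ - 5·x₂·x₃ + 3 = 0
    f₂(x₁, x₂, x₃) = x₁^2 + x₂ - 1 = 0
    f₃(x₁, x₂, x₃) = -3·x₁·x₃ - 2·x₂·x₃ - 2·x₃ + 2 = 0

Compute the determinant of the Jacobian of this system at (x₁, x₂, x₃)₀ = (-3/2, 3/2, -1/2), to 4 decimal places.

27.0000

J = [[-6·x₁ - 3, -5·x₃, -5·x₂], [2·x₁, 1, 0], [-3·x₃, -2·x₃, -3·x₁ - 2·x₂ - 2]].
At the point, J = [[6.0000, 2.5000, -7.5000], [-3.0000, 1.0000, 0.0000], [1.5000, 1.0000, -0.5000]].
det J = 27.0000.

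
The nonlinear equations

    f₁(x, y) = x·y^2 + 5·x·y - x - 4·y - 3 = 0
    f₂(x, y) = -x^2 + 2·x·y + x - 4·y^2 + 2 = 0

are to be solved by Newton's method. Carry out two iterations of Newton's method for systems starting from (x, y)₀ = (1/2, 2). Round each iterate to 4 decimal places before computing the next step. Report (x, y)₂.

At (1/2, 2): F = (-4.5000, -11.7500).
Jacobian J = [[y^2 + 5·y - 1, 2·x·y + 5·x - 4], [-2·x + 2·y + 1, 2·x - 8·y]].
At the point, J = [[13.0000, 0.5000], [4.0000, -15.0000]] (det J = -197.0000).
Solving J·Δ = −F gives Δ = (0.3725, -0.6840).
Then the next iterate is (x, y)₁ = (0.8725, 1.3160).
Round to (0.8725, 1.3160) and repeat: F = (-1.884406, -2.519760), J = [[7.311856, 2.658920], [1.8870, -8.7830]].
Δ = (0.3358, -0.2147), so (x, y)₂ = (1.2083, 1.1013).

(1.2083, 1.1013)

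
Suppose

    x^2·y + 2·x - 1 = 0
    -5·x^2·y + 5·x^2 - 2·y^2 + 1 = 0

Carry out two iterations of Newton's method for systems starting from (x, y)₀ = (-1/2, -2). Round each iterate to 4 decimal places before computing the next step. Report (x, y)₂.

(0.5041, -0.9836)

At (-1/2, -2): F = (-2.5000, -3.2500).
Jacobian J = [[2·x·y + 2, x^2], [-10·x·y + 10·x, -5·x^2 - 4·y]].
At the point, J = [[4.0000, 0.2500], [-15.0000, 6.7500]] (det J = 30.7500).
Solving J·Δ = −F gives Δ = (0.5224, 1.6423).
Then the next iterate is (x, y)₁ = (0.0224, -0.3577).
Round to (0.0224, -0.3577) and repeat: F = (-0.955379, 0.747508), J = [[1.983975, 0.000502], [0.304125, 1.428291]].
Δ = (0.4817, -0.6259), so (x, y)₂ = (0.5041, -0.9836).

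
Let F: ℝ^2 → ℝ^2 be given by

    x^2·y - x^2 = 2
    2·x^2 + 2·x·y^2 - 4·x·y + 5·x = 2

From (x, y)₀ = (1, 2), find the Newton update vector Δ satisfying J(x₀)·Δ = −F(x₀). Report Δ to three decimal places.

(-9.000, 19.000)

At (1, 2): F = (-1.000, 5.000).
Jacobian J = [[2·x·y - 2·x, x^2], [4·x + 2·y^2 - 4·y + 5, 4·x·y - 4·x]].
At the point, J = [[2.000, 1.000], [9.000, 4.000]] (det J = -1.000).
Solving J·Δ = −F gives Δ = (-9.000, 19.000).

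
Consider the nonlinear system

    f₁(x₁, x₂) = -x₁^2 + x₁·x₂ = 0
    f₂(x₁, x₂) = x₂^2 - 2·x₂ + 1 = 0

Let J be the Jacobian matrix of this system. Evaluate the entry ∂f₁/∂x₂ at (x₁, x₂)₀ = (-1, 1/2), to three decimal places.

-1.000

∂f₁/∂x₂ = x₁.
At (-1, 1/2) this is -1.000.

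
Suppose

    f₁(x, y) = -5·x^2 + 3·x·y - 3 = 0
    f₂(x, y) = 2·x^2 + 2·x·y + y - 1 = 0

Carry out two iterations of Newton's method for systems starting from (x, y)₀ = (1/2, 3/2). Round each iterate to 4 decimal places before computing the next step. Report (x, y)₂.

(-0.1737, -0.8586)

At (1/2, 3/2): F = (-2.0000, 2.5000).
Jacobian J = [[-10·x + 3·y, 3·x], [4·x + 2·y, 2·x + 1]].
At the point, J = [[-0.5000, 1.5000], [5.0000, 2.0000]] (det J = -8.5000).
Solving J·Δ = −F gives Δ = (-0.9118, 1.0294).
Then the next iterate is (x, y)₁ = (-0.4118, 2.5294).
Round to (-0.4118, 2.5294) and repeat: F = (-6.972717, -0.214655), J = [[11.7062, -1.2354], [3.4116, 0.1764]].
Δ = (0.2381, -3.3880), so (x, y)₂ = (-0.1737, -0.8586).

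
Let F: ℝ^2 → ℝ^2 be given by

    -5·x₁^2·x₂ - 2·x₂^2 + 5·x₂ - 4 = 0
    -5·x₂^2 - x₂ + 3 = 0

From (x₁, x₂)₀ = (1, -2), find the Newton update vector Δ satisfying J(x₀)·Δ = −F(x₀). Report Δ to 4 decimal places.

At (1, -2): F = (-12.0000, -15.0000).
Jacobian J = [[-10·x₁·x₂, -5·x₁^2 - 4·x₂ + 5], [0, -10·x₂ - 1]].
At the point, J = [[20.0000, 8.0000], [0.0000, 19.0000]] (det J = 380.0000).
Solving J·Δ = −F gives Δ = (0.2842, 0.7895).

(0.2842, 0.7895)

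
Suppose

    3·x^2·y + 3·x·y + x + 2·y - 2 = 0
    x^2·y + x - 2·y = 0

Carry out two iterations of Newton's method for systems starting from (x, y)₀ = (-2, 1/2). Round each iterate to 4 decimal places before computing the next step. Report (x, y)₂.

At (-2, 1/2): F = (0.0000, -1.0000).
Jacobian J = [[6·x·y + 3·y + 1, 3·x^2 + 3·x + 2], [2·x·y + 1, x^2 - 2]].
At the point, J = [[-3.5000, 8.0000], [-1.0000, 2.0000]] (det J = 1.0000).
Solving J·Δ = −F gives Δ = (-8.0000, -3.5000).
Then the next iterate is (x, y)₁ = (-10.0000, -3.0000).
Round to (-10.0000, -3.0000) and repeat: F = (-828.0000, -304.0000), J = [[172.0000, 272.0000], [61.0000, 98.0000]].
Δ = (-5.8485, 6.7424), so (x, y)₂ = (-15.8485, 3.7424).

(-15.8485, 3.7424)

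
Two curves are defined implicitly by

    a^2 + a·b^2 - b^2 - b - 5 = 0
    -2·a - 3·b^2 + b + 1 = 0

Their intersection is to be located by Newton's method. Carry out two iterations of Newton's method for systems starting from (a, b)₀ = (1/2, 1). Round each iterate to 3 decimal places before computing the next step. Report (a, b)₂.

(2.978, 2.343)

At (1/2, 1): F = (-6.250, -2.000).
Jacobian J = [[2·a + b^2, 2·a·b - 2·b - 1], [-2, -6·b + 1]].
At the point, J = [[2.000, -2.000], [-2.000, -5.000]] (det J = -14.000).
Solving J·Δ = −F gives Δ = (1.946, -1.179).
Then the next iterate is (a, b)₁ = (2.446, -0.179).
Round to (2.446, -0.179) and repeat: F = (1.20825, -4.16712), J = [[4.92404, -1.51767], [-2.000, 2.074]].
Δ = (0.532, 2.522), so (a, b)₂ = (2.978, 2.343).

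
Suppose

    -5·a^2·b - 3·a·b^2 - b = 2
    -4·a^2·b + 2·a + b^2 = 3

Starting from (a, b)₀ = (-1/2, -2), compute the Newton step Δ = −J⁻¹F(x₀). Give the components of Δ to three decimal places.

(0.430, -0.116)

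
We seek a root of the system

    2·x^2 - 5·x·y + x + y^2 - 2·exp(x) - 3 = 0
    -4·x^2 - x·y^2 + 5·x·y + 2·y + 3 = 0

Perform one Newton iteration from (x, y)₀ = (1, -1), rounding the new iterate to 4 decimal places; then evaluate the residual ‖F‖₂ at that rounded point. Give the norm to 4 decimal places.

At (1, -1): F = (0.563436, -9.0000).
Jacobian J = [[4·x - 5·y - 2·exp(x) + 1, -5·x + 2·y], [-8·x - y^2 + 5·y, -2·x·y + 5·x + 2]].
At the point, J = [[4.563436, -7.0000], [-14.0000, 9.0000]] (det J = -56.929073).
Solving J·Δ = −F gives Δ = (-1.0176, -0.5829).
Then the next iterate is (x, y)₁ = (-0.0176, -1.5829).
Re-evaluating at (-0.0176, -1.5829): F = (-2.615811, 0.016354), so ‖F‖₂ = 2.6159.

2.6159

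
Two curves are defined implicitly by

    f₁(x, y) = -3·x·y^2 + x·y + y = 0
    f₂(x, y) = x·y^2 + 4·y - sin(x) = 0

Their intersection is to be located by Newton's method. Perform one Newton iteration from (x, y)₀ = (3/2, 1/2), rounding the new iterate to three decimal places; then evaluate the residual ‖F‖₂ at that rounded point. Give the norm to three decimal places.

At (3/2, 1/2): F = (0.125, 1.37751).
Jacobian J = [[-3·y^2 + y, -6·x·y + x + 1], [y^2 - cos(x), 2·x·y + 4]].
At the point, J = [[-0.250, -2.000], [0.17926, 5.500]] (det J = -1.01647).
Solving J·Δ = −F gives Δ = (3.387, -0.361).
Then the next iterate is (x, y)₁ = (4.887, 0.139).
Re-evaluating at (4.887, 0.139): F = (0.53503, 1.63522), so ‖F‖₂ = 1.721.

1.721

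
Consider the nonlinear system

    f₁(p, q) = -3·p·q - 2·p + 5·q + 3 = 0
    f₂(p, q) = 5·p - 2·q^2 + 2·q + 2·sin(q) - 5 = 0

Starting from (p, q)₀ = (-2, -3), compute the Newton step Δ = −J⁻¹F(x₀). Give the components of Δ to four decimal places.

At (-2, -3): F = (-26.0000, -39.282240).
Jacobian J = [[-3·q - 2, -3·p + 5], [5, -4·q + 2·cos(q) + 2]].
At the point, J = [[7.0000, 11.0000], [5.0000, 12.020015]] (det J = 29.140105).
Solving J·Δ = −F gives Δ = (-4.1038, 4.9751).

(-4.1038, 4.9751)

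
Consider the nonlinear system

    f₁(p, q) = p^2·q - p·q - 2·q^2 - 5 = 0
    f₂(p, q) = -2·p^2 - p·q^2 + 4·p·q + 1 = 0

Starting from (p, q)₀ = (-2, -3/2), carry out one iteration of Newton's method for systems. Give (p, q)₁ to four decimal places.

(-0.5784, -0.8468)

At (-2, -3/2): F = (-18.5000, 9.5000).
Jacobian J = [[2·p·q - q, p^2 - p - 4·q], [-4·p - q^2 + 4·q, -2·p·q + 4·p]].
At the point, J = [[7.5000, 12.0000], [-0.2500, -14.0000]] (det J = -102.0000).
Solving J·Δ = −F gives Δ = (1.4216, 0.6532).
Then the next iterate is (p, q)₁ = (-0.5784, -0.8468).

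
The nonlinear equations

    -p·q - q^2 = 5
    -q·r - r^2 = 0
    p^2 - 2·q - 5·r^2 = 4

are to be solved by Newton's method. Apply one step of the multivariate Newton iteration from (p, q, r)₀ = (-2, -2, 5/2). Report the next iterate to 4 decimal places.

(0.3324, -0.6108, 0.9257)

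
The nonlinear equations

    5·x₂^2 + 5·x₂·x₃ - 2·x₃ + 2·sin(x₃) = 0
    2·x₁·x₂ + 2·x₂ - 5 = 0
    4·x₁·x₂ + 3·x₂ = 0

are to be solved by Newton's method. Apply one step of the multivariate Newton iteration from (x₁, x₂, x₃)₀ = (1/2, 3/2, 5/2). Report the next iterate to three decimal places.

At (1/2, 3/2, 5/2): F = (26.19694, -0.500, 7.500).
Jacobian J = [[0, 10·x₂ + 5·x₃, 5·x₂ + 2·cos(x₃) - 2], [2·x₂, 2·x₁ + 2, 0], [4·x₂, 4·x₁ + 3, 0]].
At the point, J = [[0.000, 27.500, 3.89771], [3.000, 3.000, 0.000], [6.000, 5.000, 0.000]] (det J = -11.69314).
Solving J·Δ = −F gives Δ = (-8.333, 8.500, -66.692).
Then the next iterate is (x₁, x₂, x₃)₁ = (-7.833, 10.000, -64.192).

(-7.833, 10.000, -64.192)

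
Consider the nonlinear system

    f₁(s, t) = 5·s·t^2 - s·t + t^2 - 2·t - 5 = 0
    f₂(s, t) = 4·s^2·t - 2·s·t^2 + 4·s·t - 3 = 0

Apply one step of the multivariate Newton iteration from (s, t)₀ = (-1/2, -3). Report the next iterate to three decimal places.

At (-1/2, -3): F = (-14.000, 9.000).
Jacobian J = [[5·t^2 - t, 10·s·t - s + 2·t - 2], [8·s·t - 2·t^2 + 4·t, 4·s^2 - 4·s·t + 4·s]].
At the point, J = [[48.000, 7.500], [-18.000, -7.000]] (det J = -201.000).
Solving J·Δ = −F gives Δ = (0.152, 0.896).
Then the next iterate is (s, t)₁ = (-0.348, -2.104).

(-0.348, -2.104)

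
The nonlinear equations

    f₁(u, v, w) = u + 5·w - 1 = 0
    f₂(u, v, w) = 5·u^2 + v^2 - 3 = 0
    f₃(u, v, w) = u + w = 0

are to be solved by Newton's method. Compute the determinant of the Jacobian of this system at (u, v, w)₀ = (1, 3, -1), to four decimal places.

J = [[1, 0, 5], [10·u, 2·v, 0], [1, 0, 1]].
At the point, J = [[1.0000, 0.0000, 5.0000], [10.0000, 6.0000, 0.0000], [1.0000, 0.0000, 1.0000]].
det J = -24.0000.

-24.0000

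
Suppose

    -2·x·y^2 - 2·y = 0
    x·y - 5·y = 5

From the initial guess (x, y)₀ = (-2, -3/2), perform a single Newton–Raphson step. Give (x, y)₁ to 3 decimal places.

(-1.333, -0.857)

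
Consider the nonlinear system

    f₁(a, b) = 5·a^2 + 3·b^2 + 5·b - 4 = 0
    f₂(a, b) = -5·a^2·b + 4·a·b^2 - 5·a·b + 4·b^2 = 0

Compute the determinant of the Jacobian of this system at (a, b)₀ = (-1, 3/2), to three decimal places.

J = [[10·a, 6·b + 5], [-10·a·b + 4·b^2 - 5·b, -5·a^2 + 8·a·b - 5·a + 8·b]].
At the point, J = [[-10.000, 14.000], [16.500, 0.000]].
det J = -231.000.

-231.000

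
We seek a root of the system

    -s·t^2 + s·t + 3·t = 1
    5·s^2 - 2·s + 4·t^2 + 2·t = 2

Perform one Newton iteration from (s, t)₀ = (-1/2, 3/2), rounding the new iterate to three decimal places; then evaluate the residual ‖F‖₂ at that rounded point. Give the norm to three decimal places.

4.658

At (-1/2, 3/2): F = (3.875, 12.250).
Jacobian J = [[-t^2 + t, -2·s·t + s + 3], [10·s - 2, 8·t + 2]].
At the point, J = [[-0.750, 4.000], [-7.000, 14.000]] (det J = 17.500).
Solving J·Δ = −F gives Δ = (-0.300, -1.025).
Then the next iterate is (s, t)₁ = (-0.800, 0.475).
Re-evaluating at (-0.800, 0.475): F = (0.22550, 4.65250), so ‖F‖₂ = 4.658.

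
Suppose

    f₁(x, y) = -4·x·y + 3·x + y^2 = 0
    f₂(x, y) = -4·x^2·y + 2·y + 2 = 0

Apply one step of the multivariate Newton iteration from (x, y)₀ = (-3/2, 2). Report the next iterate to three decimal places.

At (-3/2, 2): F = (11.500, -12.000).
Jacobian J = [[-4·y + 3, -4·x + 2·y], [-8·x·y, -4·x^2 + 2]].
At the point, J = [[-5.000, 10.000], [24.000, -7.000]] (det J = -205.000).
Solving J·Δ = −F gives Δ = (0.193, -1.054).
Then the next iterate is (x, y)₁ = (-1.307, 0.946).

(-1.307, 0.946)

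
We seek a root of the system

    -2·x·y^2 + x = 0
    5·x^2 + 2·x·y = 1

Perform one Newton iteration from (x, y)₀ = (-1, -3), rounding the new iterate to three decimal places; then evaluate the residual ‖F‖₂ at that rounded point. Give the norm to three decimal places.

At (-1, -3): F = (17.000, 10.000).
Jacobian J = [[-2·y^2 + 1, -4·x·y], [10·x + 2·y, 2·x]].
At the point, J = [[-17.000, -12.000], [-16.000, -2.000]] (det J = -158.000).
Solving J·Δ = −F gives Δ = (0.544, 0.646).
Then the next iterate is (x, y)₁ = (-0.456, -2.354).
Re-evaluating at (-0.456, -2.354): F = (4.59768, 2.18653), so ‖F‖₂ = 5.091.

5.091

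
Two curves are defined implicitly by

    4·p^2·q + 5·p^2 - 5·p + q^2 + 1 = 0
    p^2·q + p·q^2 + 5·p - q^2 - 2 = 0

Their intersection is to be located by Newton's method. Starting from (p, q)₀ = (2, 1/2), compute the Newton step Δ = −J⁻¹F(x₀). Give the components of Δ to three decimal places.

(-9.455, 11.659)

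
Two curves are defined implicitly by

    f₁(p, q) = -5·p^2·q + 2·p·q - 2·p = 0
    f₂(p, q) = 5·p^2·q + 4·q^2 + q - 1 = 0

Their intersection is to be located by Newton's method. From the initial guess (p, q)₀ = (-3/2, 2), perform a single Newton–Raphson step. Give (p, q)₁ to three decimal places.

At (-3/2, 2): F = (-25.500, 39.500).
Jacobian J = [[-10·p·q + 2·q - 2, -5·p^2 + 2·p], [10·p·q, 5·p^2 + 8·q + 1]].
At the point, J = [[32.000, -14.250], [-30.000, 28.250]] (det J = 476.500).
Solving J·Δ = −F gives Δ = (0.331, -1.047).
Then the next iterate is (p, q)₁ = (-1.169, 0.953).

(-1.169, 0.953)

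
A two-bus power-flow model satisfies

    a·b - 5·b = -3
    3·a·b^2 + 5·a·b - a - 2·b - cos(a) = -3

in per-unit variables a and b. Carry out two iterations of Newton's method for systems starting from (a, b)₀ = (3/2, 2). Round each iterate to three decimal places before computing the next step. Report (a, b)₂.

At (3/2, 2): F = (-4.000, 30.42926).
Jacobian J = [[b, a - 5], [3·b^2 + 5·b + sin(a) - 1, 6·a·b + 5·a - 2]].
At the point, J = [[2.000, -3.500], [21.99749, 23.500]] (det J = 123.99123).
Solving J·Δ = −F gives Δ = (-0.101, -1.200).
Then the next iterate is (a, b)₁ = (1.399, 0.800).
Round to (1.399, 0.800) and repeat: F = (0.11920, 8.11213), J = [[0.800, -3.601], [5.90528, 11.71020]].
Δ = (-0.999, -0.189), so (a, b)₂ = (0.400, 0.611).

(0.400, 0.611)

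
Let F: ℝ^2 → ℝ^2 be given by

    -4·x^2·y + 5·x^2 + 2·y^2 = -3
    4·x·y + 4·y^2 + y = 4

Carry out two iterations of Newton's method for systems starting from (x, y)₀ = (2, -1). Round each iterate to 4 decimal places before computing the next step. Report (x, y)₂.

(-0.7111, -2.4134)

At (2, -1): F = (41.0000, -9.0000).
Jacobian J = [[-8·x·y + 10·x, -4·x^2 + 4·y], [4·y, 4·x + 8·y + 1]].
At the point, J = [[36.0000, -20.0000], [-4.0000, 1.0000]] (det J = -44.0000).
Solving J·Δ = −F gives Δ = (-3.1591, -3.6364).
Then the next iterate is (x, y)₁ = (-1.1591, -4.6364).
Round to (-1.1591, -4.6364) and repeat: F = (77.626225, 98.844625), J = [[-54.583410, -23.919651], [-18.5456, -40.7276]].
Δ = (0.4480, 2.2230), so (x, y)₂ = (-0.7111, -2.4134).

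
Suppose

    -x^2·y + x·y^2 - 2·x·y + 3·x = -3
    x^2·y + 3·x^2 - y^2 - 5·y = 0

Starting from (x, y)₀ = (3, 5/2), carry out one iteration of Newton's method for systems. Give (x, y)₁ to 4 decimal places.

(2.3721, 12.5291)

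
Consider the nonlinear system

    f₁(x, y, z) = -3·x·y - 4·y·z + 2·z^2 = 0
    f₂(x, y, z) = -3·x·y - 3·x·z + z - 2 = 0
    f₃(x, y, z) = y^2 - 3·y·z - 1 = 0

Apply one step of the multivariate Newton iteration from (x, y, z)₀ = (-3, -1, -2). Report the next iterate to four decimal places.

(-1.5078, -0.4393, -0.7477)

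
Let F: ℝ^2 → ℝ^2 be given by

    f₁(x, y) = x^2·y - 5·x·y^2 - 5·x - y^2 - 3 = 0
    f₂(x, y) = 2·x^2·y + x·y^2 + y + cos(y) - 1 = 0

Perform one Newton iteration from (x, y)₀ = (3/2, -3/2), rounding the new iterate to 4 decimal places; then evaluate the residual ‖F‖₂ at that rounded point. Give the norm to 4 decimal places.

At (3/2, -3/2): F = (-33.0000, -5.804263).
Jacobian J = [[2·x·y - 5·y^2 - 5, x^2 - 10·x·y - 2·y], [4·x·y + y^2, 2·x^2 + 2·x·y - sin(y) + 1]].
At the point, J = [[-20.7500, 27.7500], [-6.7500, 1.997495]] (det J = 145.864479).
Solving J·Δ = −F gives Δ = (-0.6523, 0.7014).
Then the next iterate is (x, y)₁ = (0.8477, -0.7986).
Re-evaluating at (0.8477, -0.7986): F = (-11.153286, -1.707999), so ‖F‖₂ = 11.2833.

11.2833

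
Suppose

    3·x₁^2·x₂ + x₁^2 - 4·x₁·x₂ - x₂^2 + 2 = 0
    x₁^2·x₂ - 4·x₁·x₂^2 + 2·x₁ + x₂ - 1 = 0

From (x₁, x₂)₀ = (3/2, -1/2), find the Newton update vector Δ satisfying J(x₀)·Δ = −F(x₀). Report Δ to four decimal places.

At (3/2, -1/2): F = (3.6250, -1.1250).
Jacobian J = [[6·x₁·x₂ + 2·x₁ - 4·x₂, 3·x₁^2 - 4·x₁ - 2·x₂], [2·x₁·x₂ - 4·x₂^2 + 2, x₁^2 - 8·x₁·x₂ + 1]].
At the point, J = [[0.5000, 1.7500], [-0.5000, 9.2500]] (det J = 5.5000).
Solving J·Δ = −F gives Δ = (-6.4545, -0.2273).

(-6.4545, -0.2273)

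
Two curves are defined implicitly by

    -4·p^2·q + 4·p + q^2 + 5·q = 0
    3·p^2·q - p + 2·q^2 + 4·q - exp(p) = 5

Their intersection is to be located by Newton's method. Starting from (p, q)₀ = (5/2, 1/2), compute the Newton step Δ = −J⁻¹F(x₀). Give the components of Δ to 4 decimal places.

(-0.5543, 0.1882)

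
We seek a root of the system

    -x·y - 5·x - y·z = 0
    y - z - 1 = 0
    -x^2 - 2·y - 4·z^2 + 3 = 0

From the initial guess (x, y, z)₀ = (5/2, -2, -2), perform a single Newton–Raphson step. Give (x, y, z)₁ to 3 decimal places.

(-1.620, -1.239, -2.239)

At (5/2, -2, -2): F = (-11.500, -1.000, -15.250).
Jacobian J = [[-y - 5, -x - z, -y], [0, 1, -1], [-2·x, -2, -8·z]].
At the point, J = [[-3.000, -0.500, 2.000], [0.000, 1.000, -1.000], [-5.000, -2.000, 16.000]] (det J = -34.500).
Solving J·Δ = −F gives Δ = (-4.120, 0.761, -0.239).
Then the next iterate is (x, y, z)₁ = (-1.620, -1.239, -2.239).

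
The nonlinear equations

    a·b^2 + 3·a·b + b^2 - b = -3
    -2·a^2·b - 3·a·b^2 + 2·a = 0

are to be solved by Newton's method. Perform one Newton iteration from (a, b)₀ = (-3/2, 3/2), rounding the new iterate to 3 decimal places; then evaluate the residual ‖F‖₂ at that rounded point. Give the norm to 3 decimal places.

At (-3/2, 3/2): F = (-6.375, 0.375).
Jacobian J = [[b^2 + 3·b, 2·a·b + 3·a + 2·b - 1], [-4·a·b - 3·b^2 + 2, -2·a^2 - 6·a·b]].
At the point, J = [[6.750, -7.000], [4.250, 9.000]] (det J = 90.500).
Solving J·Δ = −F gives Δ = (0.605, -0.327).
Then the next iterate is (a, b)₁ = (-0.895, 1.173).
Re-evaluating at (-0.895, 1.173): F = (-1.17803, 0.02516), so ‖F‖₂ = 1.178.

1.178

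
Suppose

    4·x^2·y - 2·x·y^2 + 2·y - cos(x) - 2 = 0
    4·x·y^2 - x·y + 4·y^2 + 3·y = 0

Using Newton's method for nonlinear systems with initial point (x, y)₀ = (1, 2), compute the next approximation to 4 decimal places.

At (1, 2): F = (1.459698, 36.0000).
Jacobian J = [[8·x·y - 2·y^2 + sin(x), 4·x^2 - 4·x·y + 2], [4·y^2 - y, 8·x·y - x + 8·y + 3]].
At the point, J = [[8.841471, -2.0000], [14.0000, 34.0000]] (det J = 328.610013).
Solving J·Δ = −F gives Δ = (-0.3701, -0.9064).
Then the next iterate is (x, y)₁ = (0.6299, 1.0936).

(0.6299, 1.0936)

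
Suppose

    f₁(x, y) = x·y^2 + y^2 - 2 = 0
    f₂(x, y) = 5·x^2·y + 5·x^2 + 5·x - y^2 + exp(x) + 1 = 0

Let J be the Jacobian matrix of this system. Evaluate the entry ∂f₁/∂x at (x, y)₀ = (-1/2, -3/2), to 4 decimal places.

∂f₁/∂x = y^2.
At (-1/2, -3/2) this is 2.2500.

2.2500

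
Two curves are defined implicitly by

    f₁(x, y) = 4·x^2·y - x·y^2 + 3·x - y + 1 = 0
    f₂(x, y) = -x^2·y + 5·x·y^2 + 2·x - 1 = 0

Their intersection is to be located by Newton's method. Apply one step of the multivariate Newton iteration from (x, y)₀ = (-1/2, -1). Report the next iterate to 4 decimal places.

(-0.3768, -0.2609)

At (-1/2, -1): F = (0.0000, -4.2500).
Jacobian J = [[8·x·y - y^2 + 3, 4·x^2 - 2·x·y - 1], [-2·x·y + 5·y^2 + 2, -x^2 + 10·x·y]].
At the point, J = [[6.0000, -1.0000], [6.0000, 4.7500]] (det J = 34.5000).
Solving J·Δ = −F gives Δ = (0.1232, 0.7391).
Then the next iterate is (x, y)₁ = (-0.3768, -0.2609).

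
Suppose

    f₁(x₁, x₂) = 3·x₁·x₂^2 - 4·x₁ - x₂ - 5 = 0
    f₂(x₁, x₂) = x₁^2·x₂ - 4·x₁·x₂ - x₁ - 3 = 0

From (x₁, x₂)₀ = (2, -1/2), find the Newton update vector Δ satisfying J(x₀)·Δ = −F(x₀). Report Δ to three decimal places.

At (2, -1/2): F = (-11.000, -3.000).
Jacobian J = [[3·x₂^2 - 4, 6·x₁·x₂ - 1], [2·x₁·x₂ - 4·x₂ - 1, x₁^2 - 4·x₁]].
At the point, J = [[-3.250, -7.000], [-1.000, -4.000]] (det J = 6.000).
Solving J·Δ = −F gives Δ = (-3.833, 0.208).

(-3.833, 0.208)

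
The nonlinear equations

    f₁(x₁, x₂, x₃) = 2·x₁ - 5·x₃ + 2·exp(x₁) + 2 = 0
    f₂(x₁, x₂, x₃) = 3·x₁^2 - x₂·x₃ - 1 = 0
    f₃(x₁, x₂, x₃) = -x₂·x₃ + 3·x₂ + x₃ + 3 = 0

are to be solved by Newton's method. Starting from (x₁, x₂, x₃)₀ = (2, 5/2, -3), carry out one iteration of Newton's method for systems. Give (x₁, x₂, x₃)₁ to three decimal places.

(2.248, 1.997, 4.989)

At (2, 5/2, -3): F = (35.77811, 18.500, 15.000).
Jacobian J = [[2·exp(x₁) + 2, 0, -5], [6·x₁, -x₃, -x₂], [0, -x₃ + 3, -x₂ + 1]].
At the point, J = [[16.77811, 0.000, -5.000], [12.000, 3.000, -2.500], [0.000, 6.000, -1.500]] (det J = -183.82982).
Solving J·Δ = −F gives Δ = (0.248, -0.503, 7.989).
Then the next iterate is (x₁, x₂, x₃)₁ = (2.248, 1.997, 4.989).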